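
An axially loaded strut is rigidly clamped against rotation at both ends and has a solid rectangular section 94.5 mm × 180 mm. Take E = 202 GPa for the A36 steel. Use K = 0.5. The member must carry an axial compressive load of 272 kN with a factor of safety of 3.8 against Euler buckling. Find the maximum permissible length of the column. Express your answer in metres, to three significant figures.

Buckling occurs about the weak axis: I_min = h·b³/12 with b = 94.5 mm (the shorter side).
I_min = 180×94.5³/12 = 1.266×10^7 mm⁴
I = 1.266×10^-5 m⁴
Required critical load P_cr = n·P = 3.8 × 272 = 1034 kN = 1.034×10^6 N
From P_cr = π²EI/(K·L)²:  L = (1/K)·√(π²EI/P_cr) = (1/0.5)·√(π²×2.02×10^11×1.266×10^-5/1.034×10^6)
L = 9.88 m

L_max ≈ 9.88 m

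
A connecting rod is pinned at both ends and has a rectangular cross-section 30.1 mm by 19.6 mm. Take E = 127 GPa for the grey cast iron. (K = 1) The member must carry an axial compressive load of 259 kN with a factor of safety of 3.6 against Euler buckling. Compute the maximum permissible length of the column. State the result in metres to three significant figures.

Buckling occurs about the weak axis: I_min = h·b³/12 with b = 19.6 mm (the shorter side).
I_min = 30.1×19.6³/12 = 1.889×10^4 mm⁴
I = 1.889×10^-8 m⁴
Required critical load P_cr = n·P = 3.6 × 259 = 932.4 kN = 9.324×10^5 N
From P_cr = π²EI/(K·L)²:  L = (1/K)·√(π²EI/P_cr) = (1/1)·√(π²×1.27×10^11×1.889×10^-8/9.324×10^5)
L = 0.159 m

L_max ≈ 0.159 m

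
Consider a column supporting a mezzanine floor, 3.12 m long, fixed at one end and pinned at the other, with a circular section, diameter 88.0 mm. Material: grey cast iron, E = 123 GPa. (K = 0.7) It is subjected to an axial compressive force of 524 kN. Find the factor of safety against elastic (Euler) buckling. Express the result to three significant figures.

I = πd⁴/64 = π×88.0⁴/64 = 2.944×10^6 mm⁴
I = 2.944×10^6 mm⁴ = 2.944×10^-6 m⁴
Effective length L_e = K·L = 0.7 × 3.12 = 2.184 m
P_cr = π²EI / L_e² = π² × 123×10⁹ × 2.944×10^-6 / 2.184² = 7.492×10^5 N
Factor of safety n = P_cr / P = 749.20 / 524 = 1.43

n ≈ 1.43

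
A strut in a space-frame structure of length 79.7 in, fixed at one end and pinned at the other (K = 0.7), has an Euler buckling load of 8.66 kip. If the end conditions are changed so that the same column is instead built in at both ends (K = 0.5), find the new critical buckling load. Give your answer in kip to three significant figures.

P_cr ≈ 17.0 kip

P_cr ∝ 1/K², so P_cr,new = P_cr,old × (K_old/K_new)² = 8.66 × (0.7/0.5)²
= 8.66 × 1.960 = 17.0 kip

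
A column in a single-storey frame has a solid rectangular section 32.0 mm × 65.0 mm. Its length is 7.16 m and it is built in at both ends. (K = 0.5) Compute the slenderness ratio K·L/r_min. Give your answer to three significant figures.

λ ≈ 388

For a rectangle r_min = b/√12 = 32.0/√12 = 9.238 mm
L_e = K·L = 0.5 × 7.16 m = 3.580 m = 3580.0 mm
λ = L_e / r_min = 3580.0 / 9.238 = 388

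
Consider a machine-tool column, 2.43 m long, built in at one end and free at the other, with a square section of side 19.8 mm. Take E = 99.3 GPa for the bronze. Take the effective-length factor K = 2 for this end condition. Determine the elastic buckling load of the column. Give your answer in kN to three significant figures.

P_cr ≈ 0.531 kN

I = a⁴/12 = 19.8⁴/12 = 1.281×10^4 mm⁴
I = 1.281×10^4 mm⁴ = 1.281×10^-8 m⁴
Effective length L_e = K·L = 2 × 2.43 = 4.860 m
P_cr = π²EI / L_e² = π² × 99.3×10⁹ × 1.281×10^-8 / 4.860² = 531.4 N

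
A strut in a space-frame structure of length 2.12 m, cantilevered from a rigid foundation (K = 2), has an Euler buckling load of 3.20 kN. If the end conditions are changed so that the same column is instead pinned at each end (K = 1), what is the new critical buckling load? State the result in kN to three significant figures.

P_cr ≈ 12.8 kN

P_cr ∝ 1/K², so P_cr,new = P_cr,old × (K_old/K_new)² = 3.20 × (2/1)²
= 3.20 × 4.000 = 12.8 kN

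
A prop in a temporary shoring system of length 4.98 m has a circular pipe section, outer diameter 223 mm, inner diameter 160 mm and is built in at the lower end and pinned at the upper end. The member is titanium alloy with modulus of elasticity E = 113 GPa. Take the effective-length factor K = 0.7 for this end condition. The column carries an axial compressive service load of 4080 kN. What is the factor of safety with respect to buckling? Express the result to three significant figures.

d_o = 223 mm, d_i = 160 mm
I = π(d_o⁴ − d_i⁴)/64 = π(223⁴ − 160.0⁴)/64 = 8.922×10^7 mm⁴
I = 8.922×10^7 mm⁴ = 8.922×10^-5 m⁴
Effective length L_e = K·L = 0.7 × 4.98 = 3.486 m
P_cr = π²EI / L_e² = π² × 113×10⁹ × 8.922×10^-5 / 3.486² = 8.188×10^6 N
Factor of safety n = P_cr / P = 8188.3 / 4080 = 2.01

n ≈ 2.01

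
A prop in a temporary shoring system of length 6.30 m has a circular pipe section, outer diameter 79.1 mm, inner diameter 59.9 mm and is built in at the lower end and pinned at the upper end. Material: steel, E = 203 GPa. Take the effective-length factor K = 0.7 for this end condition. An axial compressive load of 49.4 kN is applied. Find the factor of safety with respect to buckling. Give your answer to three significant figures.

d_o = 79.1 mm, d_i = 59.9 mm
I = π(d_o⁴ − d_i⁴)/64 = π(79.1⁴ − 59.90⁴)/64 = 1.290×10^6 mm⁴
I = 1.290×10^6 mm⁴ = 1.290×10^-6 m⁴
Effective length L_e = K·L = 0.7 × 6.30 = 4.410 m
P_cr = π²EI / L_e² = π² × 203×10⁹ × 1.290×10^-6 / 4.410² = 1.329×10^5 N
Factor of safety n = P_cr / P = 132.87 / 49.4 = 2.69

n ≈ 2.69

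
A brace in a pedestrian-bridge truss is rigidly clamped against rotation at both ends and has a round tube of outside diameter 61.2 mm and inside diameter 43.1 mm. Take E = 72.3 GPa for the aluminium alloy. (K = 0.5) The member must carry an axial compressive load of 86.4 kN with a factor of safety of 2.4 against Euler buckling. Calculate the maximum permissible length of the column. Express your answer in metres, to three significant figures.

d_o = 61.2 mm, d_i = 43.1 mm
I = π(d_o⁴ − d_i⁴)/64 = π(61.2⁴ − 43.10⁴)/64 = 5.192×10^5 mm⁴
I = 5.192×10^-7 m⁴
Required critical load P_cr = n·P = 2.4 × 86.4 = 207.4 kN = 2.074×10^5 N
From P_cr = π²EI/(K·L)²:  L = (1/K)·√(π²EI/P_cr) = (1/0.5)·√(π²×7.23×10^10×5.192×10^-7/2.074×10^5)
L = 2.67 m

L_max ≈ 2.67 m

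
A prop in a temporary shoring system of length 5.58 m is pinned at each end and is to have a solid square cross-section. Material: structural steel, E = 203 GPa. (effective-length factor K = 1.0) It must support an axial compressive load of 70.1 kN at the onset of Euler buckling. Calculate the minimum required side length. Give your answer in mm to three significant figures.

L_e = K·L = 1 × 5.58 = 5.580 m
Required I = P_cr·L_e²/(π²E) = 7.010×10^4 × 5.580² / (π² × 2.03×10^11) = 1.089×10^-6 m⁴
I_req = 1.089×10^6 mm⁴
Solid square: I = a⁴/12  ⇒  a = (12I)^(1/4) = (12×1.089×10^6)^(1/4) = 60.1 mm

a ≈ 60.1 mm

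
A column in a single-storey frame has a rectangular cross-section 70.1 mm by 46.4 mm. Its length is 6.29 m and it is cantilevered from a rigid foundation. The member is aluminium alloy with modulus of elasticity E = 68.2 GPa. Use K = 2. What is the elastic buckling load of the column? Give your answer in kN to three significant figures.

P_cr ≈ 2.48 kN

Buckling occurs about the weak axis: I_min = h·b³/12 with b = 46.4 mm (the shorter side).
I_min = 70.1×46.4³/12 = 5.836×10^5 mm⁴
I = 5.836×10^5 mm⁴ = 5.836×10^-7 m⁴
Effective length L_e = K·L = 2 × 6.29 = 12.58 m
P_cr = π²EI / L_e² = π² × 68.2×10⁹ × 5.836×10^-7 / 12.58² = 2.482×10^3 N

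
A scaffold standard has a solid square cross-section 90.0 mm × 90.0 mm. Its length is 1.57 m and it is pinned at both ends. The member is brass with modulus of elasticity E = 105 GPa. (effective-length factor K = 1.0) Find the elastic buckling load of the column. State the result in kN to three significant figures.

P_cr ≈ 2300 kN

I = a⁴/12 = 90.0⁴/12 = 5.468×10^6 mm⁴
I = 5.468×10^6 mm⁴ = 5.468×10^-6 m⁴
Effective length L_e = K·L = 1 × 1.57 = 1.570 m
P_cr = π²EI / L_e² = π² × 105×10⁹ × 5.468×10^-6 / 1.570² = 2.299×10^6 N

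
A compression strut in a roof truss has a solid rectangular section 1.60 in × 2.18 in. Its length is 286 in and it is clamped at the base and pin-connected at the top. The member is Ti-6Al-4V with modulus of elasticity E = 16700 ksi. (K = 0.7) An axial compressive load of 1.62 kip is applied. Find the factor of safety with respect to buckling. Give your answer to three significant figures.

Buckling occurs about the weak axis: I_min = h·b³/12 with b = 1.60 in (the shorter side).
I_min = 2.18×1.60³/12 = 0.7441 in⁴
Effective length L_e = K·L = 0.7 × 286 = 200.2 in
P_cr = π²EI / L_e² = π² × 16700×10³ × 0.7441 / 200.2² = 3.060×10^3 lb
Factor of safety n = P_cr / P = 3.0600 / 1.62 = 1.89

n ≈ 1.89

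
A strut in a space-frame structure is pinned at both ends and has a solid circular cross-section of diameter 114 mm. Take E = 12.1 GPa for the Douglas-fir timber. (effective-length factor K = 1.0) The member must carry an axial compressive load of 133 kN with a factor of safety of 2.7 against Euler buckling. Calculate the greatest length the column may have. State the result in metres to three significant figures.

I = πd⁴/64 = π×114⁴/64 = 8.291×10^6 mm⁴
I = 8.291×10^-6 m⁴
Required critical load P_cr = n·P = 2.7 × 133 = 359.1 kN = 3.591×10^5 N
From P_cr = π²EI/(K·L)²:  L = (1/K)·√(π²EI/P_cr) = (1/1)·√(π²×1.21×10^10×8.291×10^-6/3.591×10^5)
L = 1.66 m

L_max ≈ 1.66 m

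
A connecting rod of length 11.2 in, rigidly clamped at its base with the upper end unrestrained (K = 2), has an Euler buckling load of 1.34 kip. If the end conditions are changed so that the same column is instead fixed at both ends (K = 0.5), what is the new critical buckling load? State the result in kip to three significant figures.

P_cr ≈ 21.4 kip

P_cr ∝ 1/K², so P_cr,new = P_cr,old × (K_old/K_new)² = 1.34 × (2/0.5)²
= 1.34 × 16.00 = 21.4 kip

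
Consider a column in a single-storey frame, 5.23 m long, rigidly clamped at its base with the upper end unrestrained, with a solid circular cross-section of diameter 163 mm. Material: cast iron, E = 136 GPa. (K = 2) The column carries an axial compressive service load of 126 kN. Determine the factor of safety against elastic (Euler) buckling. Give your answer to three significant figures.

I = πd⁴/64 = π×163⁴/64 = 3.465×10^7 mm⁴
I = 3.465×10^7 mm⁴ = 3.465×10^-5 m⁴
Effective length L_e = K·L = 2 × 5.23 = 10.46 m
P_cr = π²EI / L_e² = π² × 136×10⁹ × 3.465×10^-5 / 10.46² = 4.251×10^5 N
Factor of safety n = P_cr / P = 425.10 / 126 = 3.37

n ≈ 3.37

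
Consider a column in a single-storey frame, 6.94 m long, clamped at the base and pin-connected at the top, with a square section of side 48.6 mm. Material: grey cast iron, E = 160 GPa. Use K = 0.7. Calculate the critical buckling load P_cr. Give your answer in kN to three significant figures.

P_cr ≈ 31.1 kN

I = a⁴/12 = 48.6⁴/12 = 4.649×10^5 mm⁴
I = 4.649×10^5 mm⁴ = 4.649×10^-7 m⁴
Effective length L_e = K·L = 0.7 × 6.94 = 4.858 m
P_cr = π²EI / L_e² = π² × 160×10⁹ × 4.649×10^-7 / 4.858² = 3.111×10^4 N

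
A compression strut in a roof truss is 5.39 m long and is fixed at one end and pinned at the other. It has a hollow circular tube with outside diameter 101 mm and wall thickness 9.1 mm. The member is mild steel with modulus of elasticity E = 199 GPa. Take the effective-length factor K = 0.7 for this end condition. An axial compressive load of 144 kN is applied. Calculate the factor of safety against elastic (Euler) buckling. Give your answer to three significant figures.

Inner diameter d_i = 101 − 2×9.1 = 82.80 mm
I = π(d_o⁴ − d_i⁴)/64 = π(101⁴ − 82.80⁴)/64 = 2.801×10^6 mm⁴
I = 2.801×10^6 mm⁴ = 2.801×10^-6 m⁴
Effective length L_e = K·L = 0.7 × 5.39 = 3.773 m
P_cr = π²EI / L_e² = π² × 199×10⁹ × 2.801×10^-6 / 3.773² = 3.864×10^5 N
Factor of safety n = P_cr / P = 386.42 / 144 = 2.68

n ≈ 2.68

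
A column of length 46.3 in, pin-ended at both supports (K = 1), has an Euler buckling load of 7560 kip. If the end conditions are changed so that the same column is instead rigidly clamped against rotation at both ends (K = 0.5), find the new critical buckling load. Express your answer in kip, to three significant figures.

P_cr ∝ 1/K², so P_cr,new = P_cr,old × (K_old/K_new)² = 7560 × (1/0.5)²
= 7560 × 4.000 = 30200 kip

P_cr ≈ 30200 kip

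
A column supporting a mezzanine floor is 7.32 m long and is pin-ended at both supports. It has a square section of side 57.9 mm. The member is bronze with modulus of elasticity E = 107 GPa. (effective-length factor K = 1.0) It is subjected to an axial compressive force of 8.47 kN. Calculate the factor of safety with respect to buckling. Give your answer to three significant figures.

I = a⁴/12 = 57.9⁴/12 = 9.366×10^5 mm⁴
I = 9.366×10^5 mm⁴ = 9.366×10^-7 m⁴
Effective length L_e = K·L = 1 × 7.32 = 7.320 m
P_cr = π²EI / L_e² = π² × 107×10⁹ × 9.366×10^-7 / 7.320² = 1.846×10^4 N
Factor of safety n = P_cr / P = 18.458 / 8.47 = 2.18

n ≈ 2.18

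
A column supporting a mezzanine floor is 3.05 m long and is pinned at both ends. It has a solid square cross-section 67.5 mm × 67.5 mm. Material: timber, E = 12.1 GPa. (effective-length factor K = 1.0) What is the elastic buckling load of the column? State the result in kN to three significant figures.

I = a⁴/12 = 67.5⁴/12 = 1.730×10^6 mm⁴
I = 1.730×10^6 mm⁴ = 1.730×10^-6 m⁴
Effective length L_e = K·L = 1 × 3.05 = 3.050 m
P_cr = π²EI / L_e² = π² × 12.1×10⁹ × 1.730×10^-6 / 3.050² = 2.221×10^4 N

P_cr ≈ 22.2 kN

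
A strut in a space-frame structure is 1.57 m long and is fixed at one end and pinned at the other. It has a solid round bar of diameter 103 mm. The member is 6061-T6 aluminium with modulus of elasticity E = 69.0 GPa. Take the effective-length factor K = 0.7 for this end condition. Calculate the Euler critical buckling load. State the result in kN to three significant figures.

P_cr ≈ 3120 kN

I = πd⁴/64 = π×103⁴/64 = 5.525×10^6 mm⁴
I = 5.525×10^6 mm⁴ = 5.525×10^-6 m⁴
Effective length L_e = K·L = 0.7 × 1.57 = 1.099 m
P_cr = π²EI / L_e² = π² × 69.0×10⁹ × 5.525×10^-6 / 1.099² = 3.115×10^6 N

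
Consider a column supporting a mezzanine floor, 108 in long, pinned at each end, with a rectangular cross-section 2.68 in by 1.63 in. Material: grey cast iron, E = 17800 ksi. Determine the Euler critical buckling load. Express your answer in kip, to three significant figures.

P_cr ≈ 14.6 kip

Buckling occurs about the weak axis: I_min = h·b³/12 with b = 1.63 in (the shorter side).
I_min = 2.68×1.63³/12 = 0.9672 in⁴
Effective length L_e = K·L = 1 × 108 = 108.0 in
P_cr = π²EI / L_e² = π² × 17800×10³ × 0.9672 / 108.0² = 1.457×10^4 lb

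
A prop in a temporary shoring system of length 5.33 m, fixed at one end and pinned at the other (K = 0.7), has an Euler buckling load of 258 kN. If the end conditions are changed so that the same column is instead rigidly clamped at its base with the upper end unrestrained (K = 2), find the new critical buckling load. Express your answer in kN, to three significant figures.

P_cr ∝ 1/K², so P_cr,new = P_cr,old × (K_old/K_new)² = 258 × (0.7/2)²
= 258 × 0.1225 = 31.6 kN

P_cr ≈ 31.6 kN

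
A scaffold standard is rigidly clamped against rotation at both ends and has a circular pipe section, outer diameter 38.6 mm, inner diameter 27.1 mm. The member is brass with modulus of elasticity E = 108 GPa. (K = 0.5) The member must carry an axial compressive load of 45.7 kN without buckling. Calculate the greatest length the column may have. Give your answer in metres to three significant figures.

d_o = 38.6 mm, d_i = 27.1 mm
I = π(d_o⁴ − d_i⁴)/64 = π(38.6⁴ − 27.10⁴)/64 = 8.250×10^4 mm⁴
I = 8.250×10^-8 m⁴
At the buckling limit P_cr = P = 4.570×10^4 N
From P_cr = π²EI/(K·L)²:  L = (1/K)·√(π²EI/P_cr) = (1/0.5)·√(π²×1.08×10^11×8.250×10^-8/4.570×10^4)
L = 2.77 m

L_max ≈ 2.77 m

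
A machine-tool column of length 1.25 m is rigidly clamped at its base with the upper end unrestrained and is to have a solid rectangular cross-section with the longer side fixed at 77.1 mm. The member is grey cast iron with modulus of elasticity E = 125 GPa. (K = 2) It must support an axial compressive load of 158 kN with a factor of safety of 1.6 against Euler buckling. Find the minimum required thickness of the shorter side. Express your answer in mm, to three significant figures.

b ≈ 58.4 mm

Required P_cr = n·P = 1.6 × 158 = 252.8 kN
L_e = K·L = 2 × 1.25 = 2.500 m
Required I = P_cr·L_e²/(π²E) = 2.528×10^5 × 2.500² / (π² × 1.25×10^11) = 1.281×10^-6 m⁴
I_req = 1.281×10^6 mm⁴
Rectangle, weak axis: I_min = h·b³/12 with h = 77.1 mm fixed  ⇒  b = (12I/h)^(1/3) = 58.4 mm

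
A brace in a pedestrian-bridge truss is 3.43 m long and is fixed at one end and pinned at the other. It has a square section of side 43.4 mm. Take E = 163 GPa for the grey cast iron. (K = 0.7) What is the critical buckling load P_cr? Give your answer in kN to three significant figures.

P_cr ≈ 82.5 kN

I = a⁴/12 = 43.4⁴/12 = 2.956×10^5 mm⁴
I = 2.956×10^5 mm⁴ = 2.956×10^-7 m⁴
Effective length L_e = K·L = 0.7 × 3.43 = 2.401 m
P_cr = π²EI / L_e² = π² × 163×10⁹ × 2.956×10^-7 / 2.401² = 8.251×10^4 N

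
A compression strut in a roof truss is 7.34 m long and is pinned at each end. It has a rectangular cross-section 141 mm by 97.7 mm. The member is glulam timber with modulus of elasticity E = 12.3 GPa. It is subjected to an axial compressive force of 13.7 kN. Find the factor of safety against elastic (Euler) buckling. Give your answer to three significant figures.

Buckling occurs about the weak axis: I_min = h·b³/12 with b = 97.7 mm (the shorter side).
I_min = 141×97.7³/12 = 1.096×10^7 mm⁴
I = 1.096×10^7 mm⁴ = 1.096×10^-5 m⁴
Effective length L_e = K·L = 1 × 7.34 = 7.340 m
P_cr = π²EI / L_e² = π² × 12.3×10⁹ × 1.096×10^-5 / 7.340² = 2.469×10^4 N
Factor of safety n = P_cr / P = 24.691 / 13.7 = 1.80

n ≈ 1.80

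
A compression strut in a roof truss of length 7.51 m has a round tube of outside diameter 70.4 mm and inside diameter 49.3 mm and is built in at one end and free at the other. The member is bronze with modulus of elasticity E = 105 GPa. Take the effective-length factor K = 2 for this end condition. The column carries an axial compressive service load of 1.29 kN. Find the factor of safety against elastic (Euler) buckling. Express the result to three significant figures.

n ≈ 3.26

d_o = 70.4 mm, d_i = 49.3 mm
I = π(d_o⁴ − d_i⁴)/64 = π(70.4⁴ − 49.30⁴)/64 = 9.158×10^5 mm⁴
I = 9.158×10^5 mm⁴ = 9.158×10^-7 m⁴
Effective length L_e = K·L = 2 × 7.51 = 15.02 m
P_cr = π²EI / L_e² = π² × 105×10⁹ × 9.158×10^-7 / 15.02² = 4.207×10^3 N
Factor of safety n = P_cr / P = 4.2067 / 1.29 = 3.26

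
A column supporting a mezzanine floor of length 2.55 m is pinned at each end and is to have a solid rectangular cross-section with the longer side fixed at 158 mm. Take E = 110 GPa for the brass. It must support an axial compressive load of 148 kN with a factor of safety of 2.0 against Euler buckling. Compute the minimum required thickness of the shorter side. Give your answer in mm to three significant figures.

Required P_cr = n·P = 2.0 × 148 = 296.0 kN
L_e = K·L = 1 × 2.55 = 2.550 m
Required I = P_cr·L_e²/(π²E) = 2.960×10^5 × 2.550² / (π² × 1.10×10^11) = 1.773×10^-6 m⁴
I_req = 1.773×10^6 mm⁴
Rectangle, weak axis: I_min = h·b³/12 with h = 158 mm fixed  ⇒  b = (12I/h)^(1/3) = 51.3 mm

b ≈ 51.3 mm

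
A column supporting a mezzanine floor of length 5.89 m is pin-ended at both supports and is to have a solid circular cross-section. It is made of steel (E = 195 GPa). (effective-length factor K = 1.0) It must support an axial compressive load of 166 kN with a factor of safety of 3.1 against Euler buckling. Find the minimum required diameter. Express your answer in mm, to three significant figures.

d ≈ 117 mm

Required P_cr = n·P = 3.1 × 166 = 514.6 kN
L_e = K·L = 1 × 5.89 = 5.890 m
Required I = P_cr·L_e²/(π²E) = 5.146×10^5 × 5.890² / (π² × 1.95×10^11) = 9.276×10^-6 m⁴
I_req = 9.276×10^6 mm⁴
Solid circle: I = πd⁴/64  ⇒  d = (64I/π)^(1/4) = (64×9.276×10^6/π)^(1/4) = 117 mm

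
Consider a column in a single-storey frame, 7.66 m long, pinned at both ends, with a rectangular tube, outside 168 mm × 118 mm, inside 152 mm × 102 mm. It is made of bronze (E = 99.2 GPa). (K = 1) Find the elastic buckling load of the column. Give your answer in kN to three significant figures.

Weak-axis I_min = (h_o·b_o³ − h_i·b_i³)/12 with b_o = 118, b_i = 102.0 mm (shorter outer/inner sides).
I_min = (168×118³ − 152.0×102.0³)/12 = 9.560×10^6 mm⁴
I = 9.560×10^6 mm⁴ = 9.560×10^-6 m⁴
Effective length L_e = K·L = 1 × 7.66 = 7.660 m
P_cr = π²EI / L_e² = π² × 99.2×10⁹ × 9.560×10^-6 / 7.660² = 1.595×10^5 N

P_cr ≈ 160 kN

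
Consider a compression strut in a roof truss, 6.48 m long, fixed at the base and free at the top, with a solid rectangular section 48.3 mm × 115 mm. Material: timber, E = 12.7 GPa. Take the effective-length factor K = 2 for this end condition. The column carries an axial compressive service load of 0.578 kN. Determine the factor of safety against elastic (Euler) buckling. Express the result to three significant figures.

Buckling occurs about the weak axis: I_min = h·b³/12 with b = 48.3 mm (the shorter side).
I_min = 115×48.3³/12 = 1.080×10^6 mm⁴
I = 1.080×10^6 mm⁴ = 1.080×10^-6 m⁴
Effective length L_e = K·L = 2 × 6.48 = 12.96 m
P_cr = π²EI / L_e² = π² × 12.7×10⁹ × 1.080×10^-6 / 12.96² = 805.8 N
Factor of safety n = P_cr / P = 0.80584 / 0.578 = 1.39

n ≈ 1.39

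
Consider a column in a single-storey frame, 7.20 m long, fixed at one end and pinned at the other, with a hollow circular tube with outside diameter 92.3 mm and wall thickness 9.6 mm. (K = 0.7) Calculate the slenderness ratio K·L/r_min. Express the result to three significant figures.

λ ≈ 171

Inner diameter d_i = 92.3 − 2×9.6 = 73.10 mm
I = π(d_o⁴ − d_i⁴)/64 = π(92.3⁴ − 73.10⁴)/64 = 2.161×10^6 mm⁴
A = 2.494×10^3 mm²;  r_min = √(I/A) = √(2.161×10^6/2.494×10^3) = 29.44 mm
L_e = K·L = 0.7 × 7.20 m = 5.040 m = 5040.0 mm
λ = L_e / r_min = 5040.0 / 29.44 = 171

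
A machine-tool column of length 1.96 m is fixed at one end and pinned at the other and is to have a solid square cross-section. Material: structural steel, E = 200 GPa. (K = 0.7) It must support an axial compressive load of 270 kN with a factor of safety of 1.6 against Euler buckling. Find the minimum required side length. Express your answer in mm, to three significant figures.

Required P_cr = n·P = 1.6 × 270 = 432.0 kN
L_e = K·L = 0.7 × 1.96 = 1.372 m
Required I = P_cr·L_e²/(π²E) = 4.320×10^5 × 1.372² / (π² × 2.00×10^11) = 4.120×10^-7 m⁴
I_req = 4.120×10^5 mm⁴
Solid square: I = a⁴/12  ⇒  a = (12I)^(1/4) = (12×4.120×10^5)^(1/4) = 47.2 mm

a ≈ 47.2 mm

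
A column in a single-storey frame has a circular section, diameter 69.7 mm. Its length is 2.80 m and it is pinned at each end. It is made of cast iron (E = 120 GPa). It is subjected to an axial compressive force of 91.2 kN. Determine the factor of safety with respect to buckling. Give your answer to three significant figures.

n ≈ 1.92

I = πd⁴/64 = π×69.7⁴/64 = 1.159×10^6 mm⁴
I = 1.159×10^6 mm⁴ = 1.159×10^-6 m⁴
Effective length L_e = K·L = 1 × 2.80 = 2.800 m
P_cr = π²EI / L_e² = π² × 120×10⁹ × 1.159×10^-6 / 2.800² = 1.750×10^5 N
Factor of safety n = P_cr / P = 175.01 / 91.2 = 1.92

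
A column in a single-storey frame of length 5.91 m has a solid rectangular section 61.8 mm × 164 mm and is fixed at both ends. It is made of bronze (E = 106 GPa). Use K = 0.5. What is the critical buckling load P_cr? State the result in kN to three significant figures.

P_cr ≈ 386 kN

Buckling occurs about the weak axis: I_min = h·b³/12 with b = 61.8 mm (the shorter side).
I_min = 164×61.8³/12 = 3.226×10^6 mm⁴
I = 3.226×10^6 mm⁴ = 3.226×10^-6 m⁴
Effective length L_e = K·L = 0.5 × 5.91 = 2.955 m
P_cr = π²EI / L_e² = π² × 106×10⁹ × 3.226×10^-6 / 2.955² = 3.865×10^5 N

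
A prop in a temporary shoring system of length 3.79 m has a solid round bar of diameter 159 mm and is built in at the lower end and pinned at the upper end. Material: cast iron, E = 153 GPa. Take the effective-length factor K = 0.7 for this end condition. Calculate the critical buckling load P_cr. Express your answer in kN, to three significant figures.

P_cr ≈ 6730 kN

I = πd⁴/64 = π×159⁴/64 = 3.137×10^7 mm⁴
I = 3.137×10^7 mm⁴ = 3.137×10^-5 m⁴
Effective length L_e = K·L = 0.7 × 3.79 = 2.653 m
P_cr = π²EI / L_e² = π² × 153×10⁹ × 3.137×10^-5 / 2.653² = 6.731×10^6 N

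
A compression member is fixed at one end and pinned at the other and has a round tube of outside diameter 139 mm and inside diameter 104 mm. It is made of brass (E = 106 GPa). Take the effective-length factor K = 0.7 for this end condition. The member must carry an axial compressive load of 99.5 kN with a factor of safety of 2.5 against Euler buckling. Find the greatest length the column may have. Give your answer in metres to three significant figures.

d_o = 139 mm, d_i = 104 mm
I = π(d_o⁴ − d_i⁴)/64 = π(139⁴ − 104.0⁴)/64 = 1.258×10^7 mm⁴
I = 1.258×10^-5 m⁴
Required critical load P_cr = n·P = 2.5 × 99.5 = 248.8 kN = 2.487×10^5 N
From P_cr = π²EI/(K·L)²:  L = (1/K)·√(π²EI/P_cr) = (1/0.7)·√(π²×1.06×10^11×1.258×10^-5/2.487×10^5)
L = 10.4 m

L_max ≈ 10.4 m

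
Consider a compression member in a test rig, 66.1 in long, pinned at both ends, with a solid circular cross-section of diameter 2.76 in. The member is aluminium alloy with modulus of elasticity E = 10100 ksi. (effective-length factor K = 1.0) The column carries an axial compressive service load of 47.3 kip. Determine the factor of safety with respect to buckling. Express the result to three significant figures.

n ≈ 1.37

I = πd⁴/64 = π×2.76⁴/64 = 2.848 in⁴
Effective length L_e = K·L = 1 × 66.1 = 66.10 in
P_cr = π²EI / L_e² = π² × 10100×10³ × 2.848 / 66.10² = 6.499×10^4 lb
Factor of safety n = P_cr / P = 64.987 / 47.3 = 1.37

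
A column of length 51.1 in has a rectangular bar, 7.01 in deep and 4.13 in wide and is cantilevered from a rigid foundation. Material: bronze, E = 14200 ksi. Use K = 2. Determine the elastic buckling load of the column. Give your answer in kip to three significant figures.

Buckling occurs about the weak axis: I_min = h·b³/12 with b = 4.13 in (the shorter side).
I_min = 7.01×4.13³/12 = 41.15 in⁴
Effective length L_e = K·L = 2 × 51.1 = 102.2 in
P_cr = π²EI / L_e² = π² × 14200×10³ × 41.15 / 102.2² = 5.522×10^5 lb

P_cr ≈ 552 kip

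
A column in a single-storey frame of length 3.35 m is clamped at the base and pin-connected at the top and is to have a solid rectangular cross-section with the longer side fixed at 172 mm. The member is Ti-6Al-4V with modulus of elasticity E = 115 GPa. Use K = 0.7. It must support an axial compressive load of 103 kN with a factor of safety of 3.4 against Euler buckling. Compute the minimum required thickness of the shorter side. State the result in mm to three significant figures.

b ≈ 49.1 mm

Required P_cr = n·P = 3.4 × 103 = 350.2 kN
L_e = K·L = 0.7 × 3.35 = 2.345 m
Required I = P_cr·L_e²/(π²E) = 3.502×10^5 × 2.345² / (π² × 1.15×10^11) = 1.697×10^-6 m⁴
I_req = 1.697×10^6 mm⁴
Rectangle, weak axis: I_min = h·b³/12 with h = 172 mm fixed  ⇒  b = (12I/h)^(1/3) = 49.1 mm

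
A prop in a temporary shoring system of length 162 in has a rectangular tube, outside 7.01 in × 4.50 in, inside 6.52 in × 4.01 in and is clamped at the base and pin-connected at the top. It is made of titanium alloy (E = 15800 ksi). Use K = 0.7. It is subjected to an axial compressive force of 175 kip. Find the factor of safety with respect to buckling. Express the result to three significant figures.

n ≈ 1.26

Weak-axis I_min = (h_o·b_o³ − h_i·b_i³)/12 with b_o = 4.50, b_i = 4.010 in (shorter outer/inner sides).
I_min = (7.01×4.50³ − 6.520×4.010³)/12 = 18.20 in⁴
Effective length L_e = K·L = 0.7 × 162 = 113.4 in
P_cr = π²EI / L_e² = π² × 15800×10³ × 18.20 / 113.4² = 2.207×10^5 lb
Factor of safety n = P_cr / P = 220.67 / 175 = 1.26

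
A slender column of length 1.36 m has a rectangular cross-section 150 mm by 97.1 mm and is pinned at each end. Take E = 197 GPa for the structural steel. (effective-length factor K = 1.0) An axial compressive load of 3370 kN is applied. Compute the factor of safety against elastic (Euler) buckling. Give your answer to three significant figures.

n ≈ 3.57

Buckling occurs about the weak axis: I_min = h·b³/12 with b = 97.1 mm (the shorter side).
I_min = 150×97.1³/12 = 1.144×10^7 mm⁴
I = 1.144×10^7 mm⁴ = 1.144×10^-5 m⁴
Effective length L_e = K·L = 1 × 1.36 = 1.360 m
P_cr = π²EI / L_e² = π² × 197×10⁹ × 1.144×10^-5 / 1.360² = 1.203×10^7 N
Factor of safety n = P_cr / P = 12030 / 3370 = 3.57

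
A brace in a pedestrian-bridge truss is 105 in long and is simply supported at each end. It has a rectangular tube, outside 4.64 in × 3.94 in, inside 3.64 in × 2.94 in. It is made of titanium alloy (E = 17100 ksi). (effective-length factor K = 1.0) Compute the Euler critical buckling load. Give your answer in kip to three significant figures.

Weak-axis I_min = (h_o·b_o³ − h_i·b_i³)/12 with b_o = 3.94, b_i = 2.940 in (shorter outer/inner sides).
I_min = (4.64×3.94³ − 3.640×2.940³)/12 = 15.94 in⁴
Effective length L_e = K·L = 1 × 105 = 105.0 in
P_cr = π²EI / L_e² = π² × 17100×10³ × 15.94 / 105.0² = 2.440×10^5 lb

P_cr ≈ 244 kip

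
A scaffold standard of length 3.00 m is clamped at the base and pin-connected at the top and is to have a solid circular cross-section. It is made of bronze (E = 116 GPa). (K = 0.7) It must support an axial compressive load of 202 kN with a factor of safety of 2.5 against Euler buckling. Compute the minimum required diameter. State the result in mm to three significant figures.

Required P_cr = n·P = 2.5 × 202 = 505.0 kN
L_e = K·L = 0.7 × 3.00 = 2.100 m
Required I = P_cr·L_e²/(π²E) = 5.050×10^5 × 2.100² / (π² × 1.16×10^11) = 1.945×10^-6 m⁴
I_req = 1.945×10^6 mm⁴
Solid circle: I = πd⁴/64  ⇒  d = (64I/π)^(1/4) = (64×1.945×10^6/π)^(1/4) = 79.3 mm

d ≈ 79.3 mm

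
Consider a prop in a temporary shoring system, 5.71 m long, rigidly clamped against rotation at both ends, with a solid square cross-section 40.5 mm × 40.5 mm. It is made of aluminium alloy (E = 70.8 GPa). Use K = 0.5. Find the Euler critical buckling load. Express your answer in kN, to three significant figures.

I = a⁴/12 = 40.5⁴/12 = 2.242×10^5 mm⁴
I = 2.242×10^5 mm⁴ = 2.242×10^-7 m⁴
Effective length L_e = K·L = 0.5 × 5.71 = 2.855 m
P_cr = π²EI / L_e² = π² × 70.8×10⁹ × 2.242×10^-7 / 2.855² = 1.922×10^4 N

P_cr ≈ 19.2 kN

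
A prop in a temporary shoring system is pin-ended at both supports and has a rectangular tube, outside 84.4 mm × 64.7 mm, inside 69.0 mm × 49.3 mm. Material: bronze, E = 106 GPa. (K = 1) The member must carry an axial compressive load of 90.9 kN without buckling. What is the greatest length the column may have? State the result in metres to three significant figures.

L_max ≈ 3.74 m

Weak-axis I_min = (h_o·b_o³ − h_i·b_i³)/12 with b_o = 64.7, b_i = 49.30 mm (shorter outer/inner sides).
I_min = (84.4×64.7³ − 69.00×49.30³)/12 = 1.216×10^6 mm⁴
I = 1.216×10^-6 m⁴
At the buckling limit P_cr = P = 9.090×10^4 N
From P_cr = π²EI/(K·L)²:  L = (1/K)·√(π²EI/P_cr) = (1/1)·√(π²×1.06×10^11×1.216×10^-6/9.090×10^4)
L = 3.74 m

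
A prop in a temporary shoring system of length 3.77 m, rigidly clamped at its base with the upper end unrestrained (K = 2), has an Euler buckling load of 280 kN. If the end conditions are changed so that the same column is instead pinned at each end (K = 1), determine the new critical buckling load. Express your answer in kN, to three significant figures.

P_cr ≈ 1120 kN

P_cr ∝ 1/K², so P_cr,new = P_cr,old × (K_old/K_new)² = 280 × (2/1)²
= 280 × 4.000 = 1120 kN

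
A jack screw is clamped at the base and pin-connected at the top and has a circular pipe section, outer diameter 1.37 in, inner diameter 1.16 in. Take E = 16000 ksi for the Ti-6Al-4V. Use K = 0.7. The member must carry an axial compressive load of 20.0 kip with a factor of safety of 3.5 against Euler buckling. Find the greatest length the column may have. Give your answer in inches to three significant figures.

L_max ≈ 19.7 in

d_o = 1.37 in, d_i = 1.16 in
I = π(d_o⁴ − d_i⁴)/64 = π(1.37⁴ − 1.160⁴)/64 = 8.404×10^-2 in⁴
Required critical load P_cr = n·P = 3.5 × 20.0 = 70.00 kip = 7.000×10^4 lb
From P_cr = π²EI/(K·L)²:  L = (1/K)·√(π²EI/P_cr) = (1/0.7)·√(π²×1.60×10^7×8.404×10^-2/7.000×10^4)
L = 19.7 in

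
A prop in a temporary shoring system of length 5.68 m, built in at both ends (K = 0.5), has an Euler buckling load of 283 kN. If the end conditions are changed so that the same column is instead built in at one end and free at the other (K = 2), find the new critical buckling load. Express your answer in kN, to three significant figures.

P_cr ∝ 1/K², so P_cr,new = P_cr,old × (K_old/K_new)² = 283 × (0.5/2)²
= 283 × 0.06250 = 17.7 kN

P_cr ≈ 17.7 kN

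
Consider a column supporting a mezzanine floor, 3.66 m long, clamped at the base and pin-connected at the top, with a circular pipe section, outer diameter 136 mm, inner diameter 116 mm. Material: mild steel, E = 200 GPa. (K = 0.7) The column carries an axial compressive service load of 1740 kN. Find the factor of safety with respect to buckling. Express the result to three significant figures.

n ≈ 1.37

d_o = 136 mm, d_i = 116 mm
I = π(d_o⁴ − d_i⁴)/64 = π(136⁴ − 116.0⁴)/64 = 7.905×10^6 mm⁴
I = 7.905×10^6 mm⁴ = 7.905×10^-6 m⁴
Effective length L_e = K·L = 0.7 × 3.66 = 2.562 m
P_cr = π²EI / L_e² = π² × 200×10⁹ × 7.905×10^-6 / 2.562² = 2.377×10^6 N
Factor of safety n = P_cr / P = 2377.2 / 1740 = 1.37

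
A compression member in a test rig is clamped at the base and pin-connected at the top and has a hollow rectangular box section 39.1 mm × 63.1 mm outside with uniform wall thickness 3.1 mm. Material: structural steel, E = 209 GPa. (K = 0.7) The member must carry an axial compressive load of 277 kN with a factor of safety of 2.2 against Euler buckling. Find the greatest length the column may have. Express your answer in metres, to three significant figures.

Inner dimensions: h_i = 63.1 − 2×3.1 = 56.90 mm, b_i = 39.1 − 2×3.1 = 32.90 mm
Weak-axis I_min = (h_o·b_o³ − h_i·b_i³)/12 with b_o = 39.1, b_i = 32.90 mm (shorter outer/inner sides).
I_min = (63.1×39.1³ − 56.90×32.90³)/12 = 1.455×10^5 mm⁴
I = 1.455×10^-7 m⁴
Required critical load P_cr = n·P = 2.2 × 277 = 609.4 kN = 6.094×10^5 N
From P_cr = π²EI/(K·L)²:  L = (1/K)·√(π²EI/P_cr) = (1/0.7)·√(π²×2.09×10^11×1.455×10^-7/6.094×10^5)
L = 1.00 m

L_max ≈ 1.00 m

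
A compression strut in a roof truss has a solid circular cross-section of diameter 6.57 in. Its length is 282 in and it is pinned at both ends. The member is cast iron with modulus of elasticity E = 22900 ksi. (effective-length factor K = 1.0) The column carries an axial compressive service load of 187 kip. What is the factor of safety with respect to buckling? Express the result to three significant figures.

n ≈ 1.39

I = πd⁴/64 = π×6.57⁴/64 = 91.46 in⁴
Effective length L_e = K·L = 1 × 282 = 282.0 in
P_cr = π²EI / L_e² = π² × 22900×10³ × 91.46 / 282.0² = 2.599×10^5 lb
Factor of safety n = P_cr / P = 259.94 / 187 = 1.39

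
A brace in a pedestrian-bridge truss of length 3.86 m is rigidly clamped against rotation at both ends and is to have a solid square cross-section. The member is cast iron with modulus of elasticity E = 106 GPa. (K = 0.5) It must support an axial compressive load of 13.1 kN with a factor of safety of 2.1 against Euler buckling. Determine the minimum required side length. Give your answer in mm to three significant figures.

a ≈ 32.9 mm

Required P_cr = n·P = 2.1 × 13.1 = 27.51 kN
L_e = K·L = 0.5 × 3.86 = 1.930 m
Required I = P_cr·L_e²/(π²E) = 2.751×10^4 × 1.930² / (π² × 1.06×10^11) = 9.795×10^-8 m⁴
I_req = 9.795×10^4 mm⁴
Solid square: I = a⁴/12  ⇒  a = (12I)^(1/4) = (12×9.795×10^4)^(1/4) = 32.9 mm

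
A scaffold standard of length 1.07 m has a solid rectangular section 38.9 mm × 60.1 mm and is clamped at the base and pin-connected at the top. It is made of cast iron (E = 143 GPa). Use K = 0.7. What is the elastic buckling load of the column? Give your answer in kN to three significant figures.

P_cr ≈ 742 kN

Buckling occurs about the weak axis: I_min = h·b³/12 with b = 38.9 mm (the shorter side).
I_min = 60.1×38.9³/12 = 2.948×10^5 mm⁴
I = 2.948×10^5 mm⁴ = 2.948×10^-7 m⁴
Effective length L_e = K·L = 0.7 × 1.07 = 0.7490 m
P_cr = π²EI / L_e² = π² × 143×10⁹ × 2.948×10^-7 / 0.7490² = 7.417×10^5 N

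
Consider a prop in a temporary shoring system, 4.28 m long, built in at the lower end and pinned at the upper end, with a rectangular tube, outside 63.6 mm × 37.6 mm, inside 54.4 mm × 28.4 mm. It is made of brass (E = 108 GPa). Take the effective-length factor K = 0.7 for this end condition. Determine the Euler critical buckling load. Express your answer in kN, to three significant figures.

P_cr ≈ 21.1 kN

Weak-axis I_min = (h_o·b_o³ − h_i·b_i³)/12 with b_o = 37.6, b_i = 28.40 mm (shorter outer/inner sides).
I_min = (63.6×37.6³ − 54.40×28.40³)/12 = 1.779×10^5 mm⁴
I = 1.779×10^5 mm⁴ = 1.779×10^-7 m⁴
Effective length L_e = K·L = 0.7 × 4.28 = 2.996 m
P_cr = π²EI / L_e² = π² × 108×10⁹ × 1.779×10^-7 / 2.996² = 2.113×10^4 N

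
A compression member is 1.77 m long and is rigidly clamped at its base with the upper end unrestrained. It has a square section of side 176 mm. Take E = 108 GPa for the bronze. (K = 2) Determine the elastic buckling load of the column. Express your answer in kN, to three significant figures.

P_cr ≈ 6800 kN

I = a⁴/12 = 176⁴/12 = 7.996×10^7 mm⁴
I = 7.996×10^7 mm⁴ = 7.996×10^-5 m⁴
Effective length L_e = K·L = 2 × 1.77 = 3.540 m
P_cr = π²EI / L_e² = π² × 108×10⁹ × 7.996×10^-5 / 3.540² = 6.801×10^6 N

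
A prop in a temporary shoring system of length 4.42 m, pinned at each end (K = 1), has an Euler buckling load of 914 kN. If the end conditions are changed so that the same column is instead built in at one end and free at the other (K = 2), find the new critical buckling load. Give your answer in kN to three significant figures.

P_cr ≈ 228 kN

P_cr ∝ 1/K², so P_cr,new = P_cr,old × (K_old/K_new)² = 914 × (1/2)²
= 914 × 0.2500 = 228 kN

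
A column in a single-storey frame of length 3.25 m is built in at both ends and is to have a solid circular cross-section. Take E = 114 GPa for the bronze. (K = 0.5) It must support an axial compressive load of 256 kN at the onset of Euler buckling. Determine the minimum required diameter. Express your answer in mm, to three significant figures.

d ≈ 59.1 mm

L_e = K·L = 0.5 × 3.25 = 1.625 m
Required I = P_cr·L_e²/(π²E) = 2.560×10^5 × 1.625² / (π² × 1.14×10^11) = 6.008×10^-7 m⁴
I_req = 6.008×10^5 mm⁴
Solid circle: I = πd⁴/64  ⇒  d = (64I/π)^(1/4) = (64×6.008×10^5/π)^(1/4) = 59.1 mm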